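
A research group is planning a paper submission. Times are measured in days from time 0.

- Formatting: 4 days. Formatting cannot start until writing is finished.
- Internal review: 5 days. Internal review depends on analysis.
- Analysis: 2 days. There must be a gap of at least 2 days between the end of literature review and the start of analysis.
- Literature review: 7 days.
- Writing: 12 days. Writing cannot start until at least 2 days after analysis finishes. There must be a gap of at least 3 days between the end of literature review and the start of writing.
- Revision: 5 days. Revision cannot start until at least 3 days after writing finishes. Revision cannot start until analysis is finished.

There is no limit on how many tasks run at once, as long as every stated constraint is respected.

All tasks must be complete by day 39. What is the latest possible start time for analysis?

Nothing follows revision; the deadline of day 39 is its only limit. It must start by 39 − 5 = day 34.
To finish by day 39, formatting (duration 4) must start no later than day 35.
Writing feeds revision (must start by day 34, minus 3-day gap → day 31); formatting (must start by day 35). Taking the minimum, writing must finish by day 31 and start by 31 − 12 = day 19.
To finish by day 39, internal review (duration 5) must start no later than day 34.
Analysis has several dependents: writing (must start by day 19, minus 2-day gap → day 17); internal review (must start by day 34); revision (must start by day 34). The earliest of those limits is day 17, so analysis must start by 17 − 2 = day 15.

15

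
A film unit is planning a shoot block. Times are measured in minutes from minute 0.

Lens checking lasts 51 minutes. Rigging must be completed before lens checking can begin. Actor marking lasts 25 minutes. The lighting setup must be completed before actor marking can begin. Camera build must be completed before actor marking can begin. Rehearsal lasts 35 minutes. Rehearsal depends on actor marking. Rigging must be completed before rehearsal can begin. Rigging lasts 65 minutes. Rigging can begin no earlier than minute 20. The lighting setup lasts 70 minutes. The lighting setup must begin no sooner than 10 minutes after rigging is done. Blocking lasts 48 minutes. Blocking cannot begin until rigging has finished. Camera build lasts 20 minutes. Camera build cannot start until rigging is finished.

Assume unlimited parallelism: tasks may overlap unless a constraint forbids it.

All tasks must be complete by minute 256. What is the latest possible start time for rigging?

Rehearsal must finish by minute 256; it takes 35 minutes, so it must start by 256 − 35 = minute 221.
Since rehearsal (must start by minute 221) depends on it, actor marking must finish by minute 221. Backing off its 25-minute duration gives a latest start of minute 196.
Since actor marking (must start by minute 196) depends on it, the lighting setup must finish by minute 196. Backing off its 70-minute duration gives a latest start of minute 126.
Camera build has to be done before actor marking (must start by minute 196). That means finishing by minute 196, i.e. starting by 196 − 20 = minute 176.
Lens checking must finish by minute 256; it takes 51 minutes, so it must start by 256 − 51 = minute 205.
Nothing follows blocking; the deadline of minute 256 is its only limit. It must start by 256 − 48 = minute 208.
Rigging must finish in time for the lighting setup (must start by minute 126, minus 10-minute gap → minute 116); camera build (must start by minute 176); lens checking (must start by minute 205); blocking (must start by minute 208); rehearsal (must start by minute 221). The tightest is minute 116, so rigging must start by 116 − 65 = minute 51.

51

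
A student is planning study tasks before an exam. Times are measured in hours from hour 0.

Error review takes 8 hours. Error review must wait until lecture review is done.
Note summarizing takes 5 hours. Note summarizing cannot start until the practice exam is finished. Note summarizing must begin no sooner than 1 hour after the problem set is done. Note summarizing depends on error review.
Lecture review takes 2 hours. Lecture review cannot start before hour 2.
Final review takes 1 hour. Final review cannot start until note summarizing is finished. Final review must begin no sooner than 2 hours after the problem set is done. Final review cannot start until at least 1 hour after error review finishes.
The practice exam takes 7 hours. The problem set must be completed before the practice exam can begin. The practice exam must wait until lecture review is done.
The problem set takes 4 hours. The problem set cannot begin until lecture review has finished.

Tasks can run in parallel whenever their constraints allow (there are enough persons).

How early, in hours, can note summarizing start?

Lecture review cannot begin until its own release at hour 2. It runs from hour 2 to 2 + 2 = hour 4.
Error review waits on lecture review (finishes hour 4), so it starts at hour 4 and finishes at 4 + 8 = hour 12.
The problem set cannot begin until lecture review (finishes hour 4). It runs from hour 4 to 4 + 4 = hour 8.
For the practice exam: the problem set (finishes hour 8); lecture review (finishes hour 4). Taking the maximum gives a start of hour 8, and it finishes at 8 + 7 = hour 15.
Note summarizing waits on the practice exam (finishes hour 15); the problem set (finishes hour 8, plus 1-hour gap → hour 9); error review (finishes hour 12). The latest of these is hour 15, which is the earliest note summarizing can start.

15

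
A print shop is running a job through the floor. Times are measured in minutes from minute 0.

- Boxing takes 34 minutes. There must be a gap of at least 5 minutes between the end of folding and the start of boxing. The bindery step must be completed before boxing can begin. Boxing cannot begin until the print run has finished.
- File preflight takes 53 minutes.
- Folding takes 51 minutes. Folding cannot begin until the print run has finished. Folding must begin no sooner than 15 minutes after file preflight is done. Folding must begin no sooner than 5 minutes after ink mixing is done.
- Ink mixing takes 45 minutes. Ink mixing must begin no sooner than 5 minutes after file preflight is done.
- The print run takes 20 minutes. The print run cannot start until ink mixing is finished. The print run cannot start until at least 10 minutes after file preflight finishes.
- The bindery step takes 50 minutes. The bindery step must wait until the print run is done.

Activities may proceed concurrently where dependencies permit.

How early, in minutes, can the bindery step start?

123

Nothing blocks file preflight, so it runs from minute 0 to minute 53.
After file preflight (finishes minute 53, plus 5-minute gap → minute 58), ink mixing can start at minute 58 and finishes at minute 103.
For the print run: ink mixing (finishes minute 103); file preflight (finishes minute 53, plus 10-minute gap → minute 63). Taking the maximum gives a start of minute 103, and it finishes at 103 + 20 = minute 123.
The bindery step waits on the print run (finishes minute 123), so the earliest it can start is minute 123.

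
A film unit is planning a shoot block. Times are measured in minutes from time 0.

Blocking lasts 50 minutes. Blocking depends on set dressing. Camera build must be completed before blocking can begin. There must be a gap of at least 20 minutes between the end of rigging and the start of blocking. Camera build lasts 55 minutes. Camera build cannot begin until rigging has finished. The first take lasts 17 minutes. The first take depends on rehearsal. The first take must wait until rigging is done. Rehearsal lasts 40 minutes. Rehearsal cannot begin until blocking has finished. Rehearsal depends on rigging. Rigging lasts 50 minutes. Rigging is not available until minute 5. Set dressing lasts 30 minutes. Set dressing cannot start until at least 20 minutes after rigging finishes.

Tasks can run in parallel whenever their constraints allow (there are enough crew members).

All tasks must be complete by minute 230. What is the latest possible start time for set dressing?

93

The first take has no dependents, so it just needs to finish by minute 230. Starting by 230 − 17 = minute 213 achieves that.
Since the first take (must start by minute 213) depends on it, rehearsal must finish by minute 213. Backing off its 40-minute duration gives a latest start of minute 173.
Blocking has to be done before rehearsal (must start by minute 173). That means finishing by minute 173, i.e. starting by 173 − 50 = minute 123.
Set dressing feeds into blocking (must start by minute 123); so set dressing must finish by minute 123 and therefore start by minute 93.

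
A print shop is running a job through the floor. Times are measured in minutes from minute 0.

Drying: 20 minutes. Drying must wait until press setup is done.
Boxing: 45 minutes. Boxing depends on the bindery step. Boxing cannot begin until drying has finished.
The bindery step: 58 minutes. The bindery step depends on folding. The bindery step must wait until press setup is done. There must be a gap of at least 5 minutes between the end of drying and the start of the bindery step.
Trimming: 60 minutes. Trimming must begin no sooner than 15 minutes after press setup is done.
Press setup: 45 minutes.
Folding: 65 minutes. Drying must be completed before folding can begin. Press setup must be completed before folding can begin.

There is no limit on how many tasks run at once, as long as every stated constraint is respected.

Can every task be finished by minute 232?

No

Press setup can start immediately at minute 0; it finishes at minute 45.
Trimming waits on press setup (finishes minute 45, plus 15-minute gap → minute 60), so it starts at minute 60 and finishes at 60 + 60 = minute 120.
After press setup (finishes minute 45), drying can start at minute 45 and finishes at minute 65.
Folding has to wait for drying (finishes minute 65); press setup (finishes minute 45). The latest of these is minute 65, so folding runs minute 65 to 65 + 65 = minute 130.
The bindery step needs all of folding (finishes minute 130); press setup (finishes minute 45); drying (finishes minute 65, plus 5-minute gap → minute 70). That puts its earliest start at minute 130; it finishes at 130 + 58 = minute 188.
For boxing: the bindery step (finishes minute 188); drying (finishes minute 65). Taking the maximum gives a start of minute 188, and it finishes at 188 + 45 = minute 233.
The earliest everything can be done is minute 233, which is after the deadline of 232, so it is not possible.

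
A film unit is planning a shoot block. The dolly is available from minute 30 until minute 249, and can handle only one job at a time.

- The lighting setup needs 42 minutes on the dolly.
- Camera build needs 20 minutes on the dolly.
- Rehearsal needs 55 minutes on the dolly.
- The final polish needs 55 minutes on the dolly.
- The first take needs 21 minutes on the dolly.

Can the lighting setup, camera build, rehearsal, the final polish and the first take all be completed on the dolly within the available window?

Yes

The dolly window is 249 − 30 = 219 minutes.
Running back to back, the jobs need 42 + 20 + 55 + 55 + 21 = 193 minutes on the dolly.
Since 193 ≤ 219, they fit within the window.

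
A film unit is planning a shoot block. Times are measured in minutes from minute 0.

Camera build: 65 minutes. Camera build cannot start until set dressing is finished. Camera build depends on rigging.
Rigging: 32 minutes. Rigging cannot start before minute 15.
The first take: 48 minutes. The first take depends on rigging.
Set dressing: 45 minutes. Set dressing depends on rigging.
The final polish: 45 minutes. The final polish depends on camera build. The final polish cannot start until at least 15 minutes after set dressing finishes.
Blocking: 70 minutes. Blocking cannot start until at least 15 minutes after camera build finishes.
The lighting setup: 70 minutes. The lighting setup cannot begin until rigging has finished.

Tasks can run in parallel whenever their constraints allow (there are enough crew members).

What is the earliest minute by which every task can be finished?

242

After its own release at minute 15, rigging can start at minute 15 and finishes at minute 47.
The first take waits on rigging (finishes minute 47), so it starts at minute 47 and finishes at 47 + 48 = minute 95.
The lighting setup waits on rigging (finishes minute 47), so it starts at minute 47 and finishes at 47 + 70 = minute 117.
Set dressing waits on rigging (finishes minute 47), so it starts at minute 47 and finishes at 47 + 45 = minute 92.
Camera build needs all of set dressing (finishes minute 92); rigging (finishes minute 47). That puts its earliest start at minute 92; it finishes at 92 + 65 = minute 157.
The final polish has to wait for camera build (finishes minute 157); set dressing (finishes minute 92, plus 15-minute gap → minute 107). The latest of these is minute 157, so the final polish runs minute 157 to 157 + 45 = minute 202.
Blocking cannot begin until camera build (finishes minute 157, plus 15-minute gap → minute 172). It runs from minute 172 to 172 + 70 = minute 242.
All tasks are finished once the last one completes. Finish times: Rigging at 47, Set dressing at 92, The lighting setup at 117, Camera build at 157, Blocking at 242, The final polish at 202, The first take at 95. The latest is minute 242.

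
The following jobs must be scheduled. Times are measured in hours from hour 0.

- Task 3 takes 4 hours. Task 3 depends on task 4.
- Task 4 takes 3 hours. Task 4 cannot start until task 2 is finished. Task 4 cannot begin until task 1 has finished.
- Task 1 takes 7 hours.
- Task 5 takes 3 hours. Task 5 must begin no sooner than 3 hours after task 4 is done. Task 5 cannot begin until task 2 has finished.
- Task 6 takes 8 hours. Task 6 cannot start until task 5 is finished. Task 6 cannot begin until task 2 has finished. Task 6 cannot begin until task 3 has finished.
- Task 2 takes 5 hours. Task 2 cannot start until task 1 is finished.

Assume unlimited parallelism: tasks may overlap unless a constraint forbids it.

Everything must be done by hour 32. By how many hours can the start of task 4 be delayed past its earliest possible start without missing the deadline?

3

Nothing blocks task 1, so it runs from hour 0 to hour 7.
Task 2 cannot begin until task 1 (finishes hour 7). It runs from hour 7 to 7 + 5 = hour 12.
Task 4 cannot start until task 2 (finishes hour 12); task 1 (finishes hour 7). The controlling bound is hour 12, so task 4 finishes at 12 + 3 = hour 15.

Working backward from the deadline:
Nothing follows task 6; the deadline of hour 32 is its only limit. It must start by 32 − 8 = hour 24.
Task 3 has to be done before task 6 (must start by hour 24). That means finishing by hour 24, i.e. starting by 24 − 4 = hour 20.
Task 5 feeds into task 6 (must start by hour 24); so task 5 must finish by hour 24 and therefore start by hour 21.
Task 4 must finish in time for task 3 (must start by hour 20); task 5 (must start by hour 21, minus 3-hour gap → hour 18). The tightest is hour 18, so task 4 must start by 18 − 3 = hour 15.
So task 4 can start as early as hour 12 and as late as hour 15, giving 15 − 12 = 3 hours of slack.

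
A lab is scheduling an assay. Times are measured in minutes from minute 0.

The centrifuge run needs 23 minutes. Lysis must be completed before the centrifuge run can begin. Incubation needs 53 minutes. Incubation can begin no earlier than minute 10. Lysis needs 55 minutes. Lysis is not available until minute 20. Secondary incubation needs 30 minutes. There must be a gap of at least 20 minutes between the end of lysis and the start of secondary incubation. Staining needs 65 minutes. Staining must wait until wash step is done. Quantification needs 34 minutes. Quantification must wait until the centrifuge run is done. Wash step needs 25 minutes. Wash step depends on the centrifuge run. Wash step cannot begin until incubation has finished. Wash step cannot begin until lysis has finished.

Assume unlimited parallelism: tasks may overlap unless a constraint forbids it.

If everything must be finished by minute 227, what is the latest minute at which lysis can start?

59

Staining must finish by minute 227; it takes 65 minutes, so it must start by 227 − 65 = minute 162.
Since staining (must start by minute 162) depends on it, wash step must finish by minute 162. Backing off its 25-minute duration gives a latest start of minute 137.
Quantification must finish by minute 227; it takes 34 minutes, so it must start by 227 − 34 = minute 193.
For the centrifuge run: wash step (must start by minute 137); quantification (must start by minute 193). The most restrictive is minute 137; with a 23-minute duration, the centrifuge run must start by minute 114.
Nothing follows secondary incubation; the deadline of minute 227 is its only limit. It must start by 227 − 30 = minute 197.
Lysis must finish in time for the centrifuge run (must start by minute 114); wash step (must start by minute 137); secondary incubation (must start by minute 197, minus 20-minute gap → minute 177). The tightest is minute 114, so lysis must start by 114 − 55 = minute 59.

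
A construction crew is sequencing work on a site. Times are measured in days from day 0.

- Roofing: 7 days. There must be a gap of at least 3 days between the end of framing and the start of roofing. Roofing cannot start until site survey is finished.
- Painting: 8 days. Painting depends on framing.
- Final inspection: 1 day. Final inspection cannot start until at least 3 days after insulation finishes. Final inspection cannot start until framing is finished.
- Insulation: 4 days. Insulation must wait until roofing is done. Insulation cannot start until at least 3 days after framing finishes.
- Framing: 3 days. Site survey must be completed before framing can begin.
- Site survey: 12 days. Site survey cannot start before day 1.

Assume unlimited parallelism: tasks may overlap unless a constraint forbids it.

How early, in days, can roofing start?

Site survey cannot begin until its own release at day 1. It runs from day 1 to 1 + 12 = day 13.
Framing waits on site survey (finishes day 13), so it starts at day 13 and finishes at 13 + 3 = day 16.
Roofing waits on framing (finishes day 16, plus 3-day gap → day 19); site survey (finishes day 13). The latest of these is day 19, which is the earliest roofing can start.

19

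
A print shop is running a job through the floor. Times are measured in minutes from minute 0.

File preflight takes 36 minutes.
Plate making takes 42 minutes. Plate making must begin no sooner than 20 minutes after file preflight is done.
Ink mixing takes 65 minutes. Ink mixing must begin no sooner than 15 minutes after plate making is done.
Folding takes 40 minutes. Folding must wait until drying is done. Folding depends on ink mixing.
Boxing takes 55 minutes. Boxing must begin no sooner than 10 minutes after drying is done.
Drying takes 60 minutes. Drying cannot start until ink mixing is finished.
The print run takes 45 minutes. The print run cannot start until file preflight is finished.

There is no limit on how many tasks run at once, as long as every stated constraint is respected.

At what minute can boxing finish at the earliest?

303

File preflight can start immediately at minute 0; it finishes at minute 36.
Plate making waits on file preflight (finishes minute 36, plus 20-minute gap → minute 56), so it starts at minute 56 and finishes at 56 + 42 = minute 98.
After plate making (finishes minute 98, plus 15-minute gap → minute 113), ink mixing can start at minute 113 and finishes at minute 178.
Drying waits on ink mixing (finishes minute 178), so it starts at minute 178 and finishes at 178 + 60 = minute 238.
Boxing waits on drying (finishes minute 238, plus 10-minute gap → minute 248), so it starts at minute 248 and finishes at 248 + 55 = minute 303.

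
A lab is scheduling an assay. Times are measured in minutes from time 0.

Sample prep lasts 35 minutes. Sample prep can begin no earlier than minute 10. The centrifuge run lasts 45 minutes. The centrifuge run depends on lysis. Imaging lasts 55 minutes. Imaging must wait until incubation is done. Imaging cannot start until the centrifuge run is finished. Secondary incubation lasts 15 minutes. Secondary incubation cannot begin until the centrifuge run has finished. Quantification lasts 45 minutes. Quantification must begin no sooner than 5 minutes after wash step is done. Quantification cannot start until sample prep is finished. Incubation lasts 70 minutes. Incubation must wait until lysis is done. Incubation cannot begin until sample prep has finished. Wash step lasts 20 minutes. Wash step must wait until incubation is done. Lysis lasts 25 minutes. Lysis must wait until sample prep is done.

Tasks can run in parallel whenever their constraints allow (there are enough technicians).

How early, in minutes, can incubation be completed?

Sample prep waits on its own release at minute 10, so it starts at minute 10 and finishes at 10 + 35 = minute 45.
After sample prep (finishes minute 45), lysis can start at minute 45 and finishes at minute 70.
For incubation: lysis (finishes minute 70); sample prep (finishes minute 45). Taking the maximum gives a start of minute 70, and it finishes at 70 + 70 = minute 140.

140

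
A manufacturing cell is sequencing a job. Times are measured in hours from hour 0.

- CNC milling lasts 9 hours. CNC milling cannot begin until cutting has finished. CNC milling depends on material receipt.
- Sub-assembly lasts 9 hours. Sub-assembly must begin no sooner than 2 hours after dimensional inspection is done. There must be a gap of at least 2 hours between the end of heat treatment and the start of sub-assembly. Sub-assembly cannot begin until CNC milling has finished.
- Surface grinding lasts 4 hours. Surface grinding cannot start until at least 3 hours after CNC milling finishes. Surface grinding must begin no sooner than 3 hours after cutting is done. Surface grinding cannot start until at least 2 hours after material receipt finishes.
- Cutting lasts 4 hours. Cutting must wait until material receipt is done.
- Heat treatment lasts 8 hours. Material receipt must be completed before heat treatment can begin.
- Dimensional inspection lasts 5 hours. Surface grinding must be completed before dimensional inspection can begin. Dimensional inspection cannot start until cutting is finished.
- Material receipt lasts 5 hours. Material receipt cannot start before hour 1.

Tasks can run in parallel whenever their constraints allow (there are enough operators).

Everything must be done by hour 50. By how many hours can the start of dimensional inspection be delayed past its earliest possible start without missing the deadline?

Material receipt waits on its own release at hour 1, so it starts at hour 1 and finishes at 1 + 5 = hour 6.
After material receipt (finishes hour 6), cutting can start at hour 6 and finishes at hour 10.
CNC milling cannot start until cutting (finishes hour 10); material receipt (finishes hour 6). The controlling bound is hour 10, so CNC milling finishes at 10 + 9 = hour 19.
For surface grinding: CNC milling (finishes hour 19, plus 3-hour gap → hour 22); cutting (finishes hour 10, plus 3-hour gap → hour 13); material receipt (finishes hour 6, plus 2-hour gap → hour 8). Taking the maximum gives a start of hour 22, and it finishes at 22 + 4 = hour 26.
Dimensional inspection cannot start until surface grinding (finishes hour 26); cutting (finishes hour 10). The controlling bound is hour 26, so dimensional inspection finishes at 26 + 5 = hour 31.

Working backward from the deadline:
Nothing follows sub-assembly; the deadline of hour 50 is its only limit. It must start by 50 − 9 = hour 41.
Dimensional inspection feeds into sub-assembly (must start by hour 41, minus 2-hour gap → hour 39); so dimensional inspection must finish by hour 39 and therefore start by hour 34.
So dimensional inspection can start as early as hour 26 and as late as hour 34, giving 34 − 26 = 8 hours of slack.

8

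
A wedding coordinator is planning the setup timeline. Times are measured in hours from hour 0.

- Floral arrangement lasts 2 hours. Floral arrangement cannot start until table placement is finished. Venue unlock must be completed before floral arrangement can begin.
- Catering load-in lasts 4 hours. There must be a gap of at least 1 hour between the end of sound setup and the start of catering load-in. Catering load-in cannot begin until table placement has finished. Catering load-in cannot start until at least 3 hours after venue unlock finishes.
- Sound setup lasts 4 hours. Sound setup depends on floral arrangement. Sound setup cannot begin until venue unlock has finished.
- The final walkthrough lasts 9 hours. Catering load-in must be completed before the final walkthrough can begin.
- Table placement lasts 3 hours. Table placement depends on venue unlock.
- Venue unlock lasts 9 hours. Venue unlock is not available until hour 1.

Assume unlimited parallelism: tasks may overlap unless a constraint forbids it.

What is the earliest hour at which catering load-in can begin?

Venue unlock cannot begin until its own release at hour 1. It runs from hour 1 to 1 + 9 = hour 10.
Table placement cannot begin until venue unlock (finishes hour 10). It runs from hour 10 to 10 + 3 = hour 13.
For floral arrangement: table placement (finishes hour 13); venue unlock (finishes hour 10). Taking the maximum gives a start of hour 13, and it finishes at 13 + 2 = hour 15.
Sound setup cannot start until floral arrangement (finishes hour 15); venue unlock (finishes hour 10). The controlling bound is hour 15, so sound setup finishes at 15 + 4 = hour 19.
Catering load-in waits on sound setup (finishes hour 19, plus 1-hour gap → hour 20); table placement (finishes hour 13); venue unlock (finishes hour 10, plus 3-hour gap → hour 13). The latest of these is hour 20, which is the earliest catering load-in can start.

20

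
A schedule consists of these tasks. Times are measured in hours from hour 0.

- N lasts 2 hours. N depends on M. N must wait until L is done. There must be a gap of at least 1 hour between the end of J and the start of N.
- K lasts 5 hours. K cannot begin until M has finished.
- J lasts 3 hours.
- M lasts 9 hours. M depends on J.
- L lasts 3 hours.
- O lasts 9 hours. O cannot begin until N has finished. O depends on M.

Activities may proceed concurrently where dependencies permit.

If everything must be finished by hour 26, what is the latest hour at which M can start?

To finish by hour 26, K (duration 5) must start no later than hour 21.
Nothing follows O; the deadline of hour 26 is its only limit. It must start by 26 − 9 = hour 17.
Since O (must start by hour 17) depends on it, N must finish by hour 17. Backing off its 2-hour duration gives a latest start of hour 15.
M has several dependents: K (must start by hour 21); N (must start by hour 15); O (must start by hour 17). The earliest of those limits is hour 15, so M must start by 15 − 9 = hour 6.

6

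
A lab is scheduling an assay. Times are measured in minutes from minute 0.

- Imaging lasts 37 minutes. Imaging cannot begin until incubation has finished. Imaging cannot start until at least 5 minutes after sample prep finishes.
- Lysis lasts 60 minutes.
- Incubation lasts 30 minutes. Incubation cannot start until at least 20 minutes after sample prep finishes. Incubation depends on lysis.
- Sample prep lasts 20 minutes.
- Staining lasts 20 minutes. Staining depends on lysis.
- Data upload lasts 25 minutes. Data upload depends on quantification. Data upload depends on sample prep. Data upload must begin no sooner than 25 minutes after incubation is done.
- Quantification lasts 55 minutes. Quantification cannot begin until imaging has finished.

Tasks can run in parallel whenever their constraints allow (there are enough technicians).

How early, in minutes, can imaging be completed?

127

Nothing blocks lysis, so it runs from minute 0 to minute 60.
Sample prep has no prerequisites, so it starts at minute 0 and finishes at minute 20.
For incubation: sample prep (finishes minute 20, plus 20-minute gap → minute 40); lysis (finishes minute 60). Taking the maximum gives a start of minute 60, and it finishes at 60 + 30 = minute 90.
Imaging has to wait for incubation (finishes minute 90); sample prep (finishes minute 20, plus 5-minute gap → minute 25). The latest of these is minute 90, so imaging runs minute 90 to 90 + 37 = minute 127.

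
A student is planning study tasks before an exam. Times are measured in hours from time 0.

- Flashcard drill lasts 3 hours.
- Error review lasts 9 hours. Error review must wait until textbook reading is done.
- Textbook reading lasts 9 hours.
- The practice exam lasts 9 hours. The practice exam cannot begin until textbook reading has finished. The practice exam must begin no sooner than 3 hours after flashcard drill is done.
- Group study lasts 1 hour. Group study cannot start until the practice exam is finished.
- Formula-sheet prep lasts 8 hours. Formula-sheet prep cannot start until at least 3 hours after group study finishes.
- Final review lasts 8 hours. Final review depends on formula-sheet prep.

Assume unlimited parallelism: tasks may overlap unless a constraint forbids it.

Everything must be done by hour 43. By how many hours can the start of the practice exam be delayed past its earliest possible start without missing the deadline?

Nothing blocks flashcard drill, so it runs from hour 0 to hour 3.
Textbook reading has no prerequisites, so it starts at hour 0 and finishes at hour 9.
The practice exam needs all of textbook reading (finishes hour 9); flashcard drill (finishes hour 3, plus 3-hour gap → hour 6). That puts its earliest start at hour 9; it finishes at 9 + 9 = hour 18.

Working backward from the deadline:
To finish by hour 43, final review (duration 8) must start no later than hour 35.
Formula-sheet prep feeds into final review (must start by hour 35); so formula-sheet prep must finish by hour 35 and therefore start by hour 27.
Group study has to be done before formula-sheet prep (must start by hour 27, minus 3-hour gap → hour 24). That means finishing by hour 24, i.e. starting by 24 − 1 = hour 23.
The practice exam has to be done before group study (must start by hour 23). That means finishing by hour 23, i.e. starting by 23 − 9 = hour 14.
So the practice exam can start as early as hour 9 and as late as hour 14, giving 14 − 9 = 5 hours of slack.

5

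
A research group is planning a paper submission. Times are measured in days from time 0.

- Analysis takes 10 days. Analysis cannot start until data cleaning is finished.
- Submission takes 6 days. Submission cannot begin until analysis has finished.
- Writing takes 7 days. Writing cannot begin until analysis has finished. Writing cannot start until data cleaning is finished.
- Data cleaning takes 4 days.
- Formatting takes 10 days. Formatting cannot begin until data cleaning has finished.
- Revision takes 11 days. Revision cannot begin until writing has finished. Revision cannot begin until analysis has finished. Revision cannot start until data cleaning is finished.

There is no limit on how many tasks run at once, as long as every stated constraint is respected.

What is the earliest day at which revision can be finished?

32

Data cleaning can start immediately at day 0; it finishes at day 4.
After data cleaning (finishes day 4), analysis can start at day 4 and finishes at day 14.
For writing: analysis (finishes day 14); data cleaning (finishes day 4). Taking the maximum gives a start of day 14, and it finishes at 14 + 7 = day 21.
For revision: writing (finishes day 21); analysis (finishes day 14); data cleaning (finishes day 4). Taking the maximum gives a start of day 21, and it finishes at 21 + 11 = day 32.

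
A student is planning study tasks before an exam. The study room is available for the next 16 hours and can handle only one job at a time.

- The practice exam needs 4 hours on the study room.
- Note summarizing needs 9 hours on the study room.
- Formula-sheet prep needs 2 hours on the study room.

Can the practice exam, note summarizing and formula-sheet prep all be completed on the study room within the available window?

Yes

Running back to back, the jobs need 4 + 9 + 2 = 15 hours on the study room.
Since 15 ≤ 16, they fit within the window.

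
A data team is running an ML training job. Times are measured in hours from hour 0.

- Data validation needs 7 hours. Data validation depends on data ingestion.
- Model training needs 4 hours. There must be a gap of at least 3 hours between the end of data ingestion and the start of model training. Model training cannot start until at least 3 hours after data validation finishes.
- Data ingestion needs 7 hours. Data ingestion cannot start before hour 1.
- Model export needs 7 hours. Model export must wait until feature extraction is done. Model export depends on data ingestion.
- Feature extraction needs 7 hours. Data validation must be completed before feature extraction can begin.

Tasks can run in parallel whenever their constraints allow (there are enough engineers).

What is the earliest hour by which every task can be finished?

After its own release at hour 1, data ingestion can start at hour 1 and finishes at hour 8.
After data ingestion (finishes hour 8), data validation can start at hour 8 and finishes at hour 15.
Model training has to wait for data ingestion (finishes hour 8, plus 3-hour gap → hour 11); data validation (finishes hour 15, plus 3-hour gap → hour 18). The latest of these is hour 18, so model training runs hour 18 to 18 + 4 = hour 22.
After data validation (finishes hour 15), feature extraction can start at hour 15 and finishes at hour 22.
For model export: feature extraction (finishes hour 22); data ingestion (finishes hour 8). Taking the maximum gives a start of hour 22, and it finishes at 22 + 7 = hour 29.
All tasks are finished once the last one completes. Finish times: Data ingestion at 8, Data validation at 15, Feature extraction at 22, Model training at 22, Model export at 29. The latest is hour 29.

29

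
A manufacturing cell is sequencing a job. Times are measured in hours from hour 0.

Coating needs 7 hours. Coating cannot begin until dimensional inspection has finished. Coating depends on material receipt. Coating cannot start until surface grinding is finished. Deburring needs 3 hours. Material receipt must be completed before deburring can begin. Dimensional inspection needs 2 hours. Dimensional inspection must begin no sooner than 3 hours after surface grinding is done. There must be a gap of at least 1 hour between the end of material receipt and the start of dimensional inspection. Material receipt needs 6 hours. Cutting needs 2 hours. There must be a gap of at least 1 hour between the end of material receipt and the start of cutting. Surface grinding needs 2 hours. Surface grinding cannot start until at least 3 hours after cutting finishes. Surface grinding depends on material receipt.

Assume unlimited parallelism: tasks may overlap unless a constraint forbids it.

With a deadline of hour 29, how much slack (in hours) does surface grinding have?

Nothing blocks material receipt, so it runs from hour 0 to hour 6.
After material receipt (finishes hour 6, plus 1-hour gap → hour 7), cutting can start at hour 7 and finishes at hour 9.
For surface grinding: cutting (finishes hour 9, plus 3-hour gap → hour 12); material receipt (finishes hour 6). Taking the maximum gives a start of hour 12, and it finishes at 12 + 2 = hour 14.

Working backward from the deadline:
Coating has no dependents, so it just needs to finish by hour 29. Starting by 29 − 7 = hour 22 achieves that.
Dimensional inspection has to be done before coating (must start by hour 22). That means finishing by hour 22, i.e. starting by 22 − 2 = hour 20.
For surface grinding: dimensional inspection (must start by hour 20, minus 3-hour gap → hour 17); coating (must start by hour 22). The most restrictive is hour 17; with a 2-hour duration, surface grinding must start by hour 15.
So surface grinding can start as early as hour 12 and as late as hour 15, giving 15 − 12 = 3 hours of slack.

3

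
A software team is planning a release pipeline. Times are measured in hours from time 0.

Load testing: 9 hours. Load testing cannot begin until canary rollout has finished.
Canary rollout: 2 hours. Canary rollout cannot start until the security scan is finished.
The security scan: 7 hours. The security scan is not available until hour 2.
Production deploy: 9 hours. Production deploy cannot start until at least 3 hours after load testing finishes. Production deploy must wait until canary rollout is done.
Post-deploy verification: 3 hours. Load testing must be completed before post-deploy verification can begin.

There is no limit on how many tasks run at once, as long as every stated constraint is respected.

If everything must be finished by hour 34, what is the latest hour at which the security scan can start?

Nothing follows production deploy; the deadline of hour 34 is its only limit. It must start by 34 − 9 = hour 25.
Post-deploy verification must finish by hour 34; it takes 3 hours, so it must start by 34 − 3 = hour 31.
Load testing has several dependents: production deploy (must start by hour 25, minus 3-hour gap → hour 22); post-deploy verification (must start by hour 31). The earliest of those limits is hour 22, so load testing must start by 22 − 9 = hour 13.
Canary rollout feeds load testing (must start by hour 13); production deploy (must start by hour 25). Taking the minimum, canary rollout must finish by hour 13 and start by 13 − 2 = hour 11.
The security scan feeds into canary rollout (must start by hour 11); so the security scan must finish by hour 11 and therefore start by hour 4.

4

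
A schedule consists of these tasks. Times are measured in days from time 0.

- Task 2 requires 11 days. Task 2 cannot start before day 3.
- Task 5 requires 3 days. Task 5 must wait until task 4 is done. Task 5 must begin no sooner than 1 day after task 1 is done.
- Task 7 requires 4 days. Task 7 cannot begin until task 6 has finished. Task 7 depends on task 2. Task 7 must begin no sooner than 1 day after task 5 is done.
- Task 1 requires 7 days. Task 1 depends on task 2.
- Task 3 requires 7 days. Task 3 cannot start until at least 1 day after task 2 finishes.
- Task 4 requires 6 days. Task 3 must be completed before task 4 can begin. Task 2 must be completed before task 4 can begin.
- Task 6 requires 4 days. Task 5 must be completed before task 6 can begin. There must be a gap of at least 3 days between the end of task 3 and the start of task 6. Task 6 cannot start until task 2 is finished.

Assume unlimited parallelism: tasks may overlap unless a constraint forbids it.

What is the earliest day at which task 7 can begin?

Task 2 waits on its own release at day 3, so it starts at day 3 and finishes at 3 + 11 = day 14.
Task 3 cannot begin until task 2 (finishes day 14, plus 1-day gap → day 15). It runs from day 15 to 15 + 7 = day 22.
Task 4 needs all of task 3 (finishes day 22); task 2 (finishes day 14). That puts its earliest start at day 22; it finishes at 22 + 6 = day 28.
Task 1 cannot begin until task 2 (finishes day 14). It runs from day 14 to 14 + 7 = day 21.
Task 5 cannot start until task 4 (finishes day 28); task 1 (finishes day 21, plus 1-day gap → day 22). The controlling bound is day 28, so task 5 finishes at 28 + 3 = day 31.
Task 6 needs all of task 5 (finishes day 31); task 3 (finishes day 22, plus 3-day gap → day 25); task 2 (finishes day 14). That puts its earliest start at day 31; it finishes at 31 + 4 = day 35.
Task 7 waits on task 6 (finishes day 35); task 2 (finishes day 14); task 5 (finishes day 31, plus 1-day gap → day 32). The latest of these is day 35, which is the earliest task 7 can start.

35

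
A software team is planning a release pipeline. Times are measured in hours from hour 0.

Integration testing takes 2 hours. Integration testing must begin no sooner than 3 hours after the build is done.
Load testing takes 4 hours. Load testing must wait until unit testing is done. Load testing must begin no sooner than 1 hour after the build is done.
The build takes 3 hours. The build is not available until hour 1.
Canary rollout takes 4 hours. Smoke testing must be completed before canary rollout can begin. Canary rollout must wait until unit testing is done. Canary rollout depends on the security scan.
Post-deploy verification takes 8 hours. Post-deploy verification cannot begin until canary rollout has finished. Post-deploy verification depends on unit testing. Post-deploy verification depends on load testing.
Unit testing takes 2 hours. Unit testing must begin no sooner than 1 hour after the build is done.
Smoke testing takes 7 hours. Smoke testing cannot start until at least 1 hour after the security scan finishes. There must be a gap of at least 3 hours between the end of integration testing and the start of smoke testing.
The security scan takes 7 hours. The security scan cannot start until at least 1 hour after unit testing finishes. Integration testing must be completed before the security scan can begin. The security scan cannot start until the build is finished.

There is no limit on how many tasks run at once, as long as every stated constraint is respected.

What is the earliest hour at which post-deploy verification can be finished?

The build cannot begin until its own release at hour 1. It runs from hour 1 to 1 + 3 = hour 4.
Integration testing waits on the build (finishes hour 4, plus 3-hour gap → hour 7), so it starts at hour 7 and finishes at 7 + 2 = hour 9.
Unit testing cannot begin until the build (finishes hour 4, plus 1-hour gap → hour 5). It runs from hour 5 to 5 + 2 = hour 7.
For load testing: unit testing (finishes hour 7); the build (finishes hour 4, plus 1-hour gap → hour 5). Taking the maximum gives a start of hour 7, and it finishes at 7 + 4 = hour 11.
For the security scan: unit testing (finishes hour 7, plus 1-hour gap → hour 8); integration testing (finishes hour 9); the build (finishes hour 4). Taking the maximum gives a start of hour 9, and it finishes at 9 + 7 = hour 16.
For smoke testing: the security scan (finishes hour 16, plus 1-hour gap → hour 17); integration testing (finishes hour 9, plus 3-hour gap → hour 12). Taking the maximum gives a start of hour 17, and it finishes at 17 + 7 = hour 24.
Canary rollout has to wait for smoke testing (finishes hour 24); unit testing (finishes hour 7); the security scan (finishes hour 16). The latest of these is hour 24, so canary rollout runs hour 24 to 24 + 4 = hour 28.
Post-deploy verification cannot start until canary rollout (finishes hour 28); unit testing (finishes hour 7); load testing (finishes hour 11). The controlling bound is hour 28, so post-deploy verification finishes at 28 + 8 = hour 36.

36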